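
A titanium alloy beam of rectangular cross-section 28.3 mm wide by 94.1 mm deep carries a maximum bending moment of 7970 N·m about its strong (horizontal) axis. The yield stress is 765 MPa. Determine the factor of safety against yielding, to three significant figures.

Section modulus S = bh²/6 = 28.3×94.1²/6 = 41770 mm³.
σ = M/S = 7970000/41770 = 190.8 MPa.
n = 765/190.8 = 4.009.

n = 4.01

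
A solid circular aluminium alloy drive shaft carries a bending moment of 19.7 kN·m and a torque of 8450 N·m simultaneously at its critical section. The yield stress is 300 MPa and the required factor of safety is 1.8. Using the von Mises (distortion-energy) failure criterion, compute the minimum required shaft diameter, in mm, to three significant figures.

σ_allow = σ_y/n = 300/1.8 = 166.7 MPa.
For a solid shaft σ_b = 32M/(πd³) and τ = 16T/(πd³), so the von Mises stress is σ' = (16/πd³)·√(4M²+3T²).
√(4M²+3T²) = √(4×(1.970×10^7)² + 3×(8.450×10^6)²) = 4.203×10^7 N·mm.
d³ = 16×4.203×10^7/(π×166.7) = 1.284×10^6 mm³.
d = 108.7 mm.

d = 109 mm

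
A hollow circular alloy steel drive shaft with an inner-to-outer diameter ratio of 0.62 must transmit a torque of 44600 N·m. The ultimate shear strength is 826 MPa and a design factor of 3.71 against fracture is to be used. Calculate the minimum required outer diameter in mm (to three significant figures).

τ_allow = 826/3.71 = 222.6 MPa.
For a hollow shaft τ = 16T/[πd_o³(1−k⁴)] with k = 0.62, so 1−k⁴ = 0.8522.
d_o³ = 16T/[π τ_allow (1−k⁴)] = 16×4.4600×10^7/(π×222.6×0.8522) = 1.197×10^6 mm³.
d_o = 106.2 mm.

d_o = 106 mm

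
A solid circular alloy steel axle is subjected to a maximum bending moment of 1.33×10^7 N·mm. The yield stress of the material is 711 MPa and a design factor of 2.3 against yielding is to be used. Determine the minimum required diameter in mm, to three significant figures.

d = 76.0 mm

σ_allow = 711/2.3 = 309.1 MPa.
For a solid circular section σ = 32M/(πd³), so d³ = 32M/(π σ_allow) = 32×1.3300×10^7/(π×309.1) = 438200 mm³.
d = 75.96 mm.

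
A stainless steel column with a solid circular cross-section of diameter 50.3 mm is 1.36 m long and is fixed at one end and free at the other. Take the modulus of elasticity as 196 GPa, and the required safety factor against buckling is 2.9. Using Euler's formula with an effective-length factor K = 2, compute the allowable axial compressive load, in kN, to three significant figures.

I = πd⁴/64 = π×50.3⁴/64 = 314200 mm⁴.
Effective length L_e = KL = 2×1.36 m = 2720 mm.
Euler critical load P_cr = π²EI/L_e² = π²×196000×314200/2720² = 82160 N.
P_allow = P_cr/n = 82160/2.9 = 28330 N.

P_allow = 28.3 kN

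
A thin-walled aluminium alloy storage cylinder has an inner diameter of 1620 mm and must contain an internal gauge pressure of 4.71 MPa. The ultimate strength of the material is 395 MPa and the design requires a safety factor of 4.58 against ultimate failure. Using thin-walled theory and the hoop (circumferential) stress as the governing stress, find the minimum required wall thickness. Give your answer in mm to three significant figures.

σ_allow = 395/4.58 = 86.24 MPa.
Hoop stress σ_h = pD/(2t), so t = pD/(2σ_allow) = 4.71×1620/(2×86.24) = 44.24 mm.

t = 44.2 mm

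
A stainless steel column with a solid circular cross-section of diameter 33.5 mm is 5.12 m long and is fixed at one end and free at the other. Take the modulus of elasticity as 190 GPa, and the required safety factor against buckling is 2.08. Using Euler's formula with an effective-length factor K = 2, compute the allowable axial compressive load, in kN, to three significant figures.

P_allow = 0.532 kN

I = πd⁴/64 = π×33.5⁴/64 = 61820 mm⁴.
Effective length L_e = KL = 2×5.12 m = 10240 mm.
Euler critical load P_cr = π²EI/L_e² = π²×190000×61820/10240² = 1106 N.
P_allow = P_cr/n = 1106/2.08 = 531.5 N.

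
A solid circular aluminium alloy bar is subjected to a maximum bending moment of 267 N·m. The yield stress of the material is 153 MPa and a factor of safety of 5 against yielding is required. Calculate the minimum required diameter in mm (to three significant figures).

σ_allow = 153/5 = 30.60 MPa.
For a solid circular section σ = 32M/(πd³), so d³ = 32M/(π σ_allow) = 32×267000/(π×30.60) = 88880 mm³.
d = 44.63 mm.

d = 44.6 mm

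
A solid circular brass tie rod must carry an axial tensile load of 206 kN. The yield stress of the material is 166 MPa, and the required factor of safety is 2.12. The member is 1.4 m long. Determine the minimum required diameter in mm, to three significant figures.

Allowable stress σ_allow = 166/2.12 = 78.30 MPa.
Required area A = F/σ_allow = 206000/78.30 = 2631 mm².
A = πd²/4 → d = √(4A/π) = 57.88 mm.

d = 57.9 mm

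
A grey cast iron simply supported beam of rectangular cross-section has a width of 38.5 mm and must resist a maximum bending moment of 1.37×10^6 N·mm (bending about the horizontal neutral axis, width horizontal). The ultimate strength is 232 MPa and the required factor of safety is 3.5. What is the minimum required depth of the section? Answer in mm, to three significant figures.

σ_allow = 232/3.5 = 66.29 MPa.
For a rectangular section σ = 6M/(bh²), so h² = 6M/(b σ_allow) = 6×1370000/(38.5×66.29) = 3221 mm².
h = 56.75 mm.

h = 56.8 mm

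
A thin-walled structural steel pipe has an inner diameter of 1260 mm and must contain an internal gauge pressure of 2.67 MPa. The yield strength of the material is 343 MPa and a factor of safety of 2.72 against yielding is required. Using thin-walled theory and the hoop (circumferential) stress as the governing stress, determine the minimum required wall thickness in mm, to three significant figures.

t = 13.3 mm

σ_allow = 343/2.72 = 126.1 MPa.
Hoop stress σ_h = pD/(2t), so t = pD/(2σ_allow) = 2.67×1260/(2×126.1) = 13.34 mm.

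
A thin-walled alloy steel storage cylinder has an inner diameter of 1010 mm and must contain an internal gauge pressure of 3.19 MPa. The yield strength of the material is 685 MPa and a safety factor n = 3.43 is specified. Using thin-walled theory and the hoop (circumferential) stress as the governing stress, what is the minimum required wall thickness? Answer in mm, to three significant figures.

t = 8.07 mm

σ_allow = 685/3.43 = 199.7 MPa.
Hoop stress σ_h = pD/(2t), so t = pD/(2σ_allow) = 3.19×1010/(2×199.7) = 8.067 mm.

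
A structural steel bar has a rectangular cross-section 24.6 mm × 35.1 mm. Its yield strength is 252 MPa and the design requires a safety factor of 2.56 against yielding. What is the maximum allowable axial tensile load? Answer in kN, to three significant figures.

σ_allow = 252/2.56 = 98.44 MPa.
A = 24.6×35.1 = 863.5 mm².
F_allow = σ_allow × A = 98.44×863.5 = 85000 N.

F_allow = 85.0 kN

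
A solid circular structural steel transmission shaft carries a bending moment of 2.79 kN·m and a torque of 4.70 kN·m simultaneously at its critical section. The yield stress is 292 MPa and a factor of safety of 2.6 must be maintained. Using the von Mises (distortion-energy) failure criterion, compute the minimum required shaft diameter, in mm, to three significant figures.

d = 76.5 mm

σ_allow = σ_y/n = 292/2.6 = 112.3 MPa.
For a solid shaft σ_b = 32M/(πd³) and τ = 16T/(πd³), so the von Mises stress is σ' = (16/πd³)·√(4M²+3T²).
√(4M²+3T²) = √(4×(2.790×10^6)² + 3×(4.700×10^6)²) = 9.869×10^6 N·mm.
d³ = 16×9.869×10^6/(π×112.3) = 447600 mm³.
d = 76.49 mm.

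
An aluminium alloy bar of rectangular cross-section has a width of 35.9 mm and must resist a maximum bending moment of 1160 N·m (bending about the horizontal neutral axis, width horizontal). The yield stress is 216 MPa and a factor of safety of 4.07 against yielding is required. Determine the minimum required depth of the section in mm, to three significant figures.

σ_allow = 216/4.07 = 53.07 MPa.
For a rectangular section σ = 6M/(bh²), so h² = 6M/(b σ_allow) = 6×1160000/(35.9×53.07) = 3653 mm².
h = 60.44 mm.

h = 60.4 mm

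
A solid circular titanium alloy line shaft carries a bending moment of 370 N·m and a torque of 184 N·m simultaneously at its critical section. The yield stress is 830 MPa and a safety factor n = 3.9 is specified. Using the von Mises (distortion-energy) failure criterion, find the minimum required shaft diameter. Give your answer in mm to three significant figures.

σ_allow = σ_y/n = 830/3.9 = 212.8 MPa.
For a solid shaft σ_b = 32M/(πd³) and τ = 16T/(πd³), so the von Mises stress is σ' = (16/πd³)·√(4M²+3T²).
√(4M²+3T²) = √(4×(370000)² + 3×(184000)²) = 805700 N·mm.
d³ = 16×805700/(π×212.8) = 19280 mm³.
d = 26.82 mm.

d = 26.8 mm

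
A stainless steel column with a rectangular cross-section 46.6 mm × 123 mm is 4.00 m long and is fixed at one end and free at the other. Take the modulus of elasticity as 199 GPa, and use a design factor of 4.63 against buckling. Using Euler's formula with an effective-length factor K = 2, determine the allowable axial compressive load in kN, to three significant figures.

Buckling occurs about the weak axis: I_min = h·b³/12 = 123×46.6³/12 = 1.037×10^6 mm⁴ (b = 46.6 mm is the smaller dimension).
Effective length L_e = KL = 2×4.00 m = 8000 mm.
Euler critical load P_cr = π²EI/L_e² = π²×199000×1.037×10^6/8000² = 31830 N.
P_allow = P_cr/n = 31830/4.63 = 6875 N.

P_allow = 6.88 kN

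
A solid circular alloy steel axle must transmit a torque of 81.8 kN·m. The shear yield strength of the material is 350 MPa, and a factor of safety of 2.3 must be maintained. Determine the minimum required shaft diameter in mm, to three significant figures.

Allowable shear stress τ_allow = 350/2.3 = 152.2 MPa.
For a solid shaft τ = 16T/(πd³), so d³ = 16T/(π τ_allow) = 16×8.1800×10^7/(π×152.2) = 2.738×10^6 mm³.
d = (2.738×10^6)^(1/3) = 139.9 mm.

d = 140 mm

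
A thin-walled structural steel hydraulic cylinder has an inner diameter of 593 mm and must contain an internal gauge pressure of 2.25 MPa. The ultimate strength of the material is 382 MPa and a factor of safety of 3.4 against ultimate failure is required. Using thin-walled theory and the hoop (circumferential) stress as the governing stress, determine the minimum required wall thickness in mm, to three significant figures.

t = 5.94 mm

σ_allow = 382/3.4 = 112.4 MPa.
Hoop stress σ_h = pD/(2t), so t = pD/(2σ_allow) = 2.25×593/(2×112.4) = 5.938 mm.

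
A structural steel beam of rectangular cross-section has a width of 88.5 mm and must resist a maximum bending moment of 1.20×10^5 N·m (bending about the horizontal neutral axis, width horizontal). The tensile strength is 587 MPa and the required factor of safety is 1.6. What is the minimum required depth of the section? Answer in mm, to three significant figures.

h = 149 mm

σ_allow = 587/1.6 = 366.9 MPa.
For a rectangular section σ = 6M/(bh²), so h² = 6M/(b σ_allow) = 6×1.2000×10^8/(88.5×366.9) = 22180 mm².
h = 148.9 mm.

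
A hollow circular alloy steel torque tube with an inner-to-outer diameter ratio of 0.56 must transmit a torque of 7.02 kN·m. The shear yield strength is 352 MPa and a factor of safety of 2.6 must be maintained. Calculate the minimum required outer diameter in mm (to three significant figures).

τ_allow = 352/2.6 = 135.4 MPa.
For a hollow shaft τ = 16T/[πd_o³(1−k⁴)] with k = 0.56, so 1−k⁴ = 0.9017.
d_o³ = 16T/[π τ_allow (1−k⁴)] = 16×7020000/(π×135.4×0.9017) = 292900 mm³.
d_o = 66.41 mm.

d_o = 66.4 mm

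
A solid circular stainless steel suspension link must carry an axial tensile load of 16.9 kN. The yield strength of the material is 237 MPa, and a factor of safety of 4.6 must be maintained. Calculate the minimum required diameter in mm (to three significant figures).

Allowable stress σ_allow = 237/4.6 = 51.52 MPa.
Required area A = F/σ_allow = 16900/51.52 = 328.0 mm².
A = πd²/4 → d = √(4A/π) = 20.44 mm.

d = 20.4 mm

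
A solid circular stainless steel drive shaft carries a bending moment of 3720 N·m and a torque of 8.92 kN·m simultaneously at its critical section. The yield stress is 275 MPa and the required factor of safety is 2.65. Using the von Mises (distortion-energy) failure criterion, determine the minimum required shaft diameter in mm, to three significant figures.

σ_allow = σ_y/n = 275/2.65 = 103.8 MPa.
For a solid shaft σ_b = 32M/(πd³) and τ = 16T/(πd³), so the von Mises stress is σ' = (16/πd³)·√(4M²+3T²).
√(4M²+3T²) = √(4×(3.720×10^6)² + 3×(8.920×10^6)²) = 1.715×10^7 N·mm.
d³ = 16×1.715×10^7/(π×103.8) = 841600 mm³.
d = 94.41 mm.

d = 94.4 mm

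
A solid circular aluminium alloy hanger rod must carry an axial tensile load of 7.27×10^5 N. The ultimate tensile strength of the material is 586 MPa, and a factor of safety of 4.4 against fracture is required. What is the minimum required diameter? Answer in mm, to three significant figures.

Allowable stress σ_allow = 586/4.4 = 133.2 MPa.
Required area A = F/σ_allow = 727000/133.2 = 5459 mm².
A = πd²/4 → d = √(4A/π) = 83.37 mm.

d = 83.4 mm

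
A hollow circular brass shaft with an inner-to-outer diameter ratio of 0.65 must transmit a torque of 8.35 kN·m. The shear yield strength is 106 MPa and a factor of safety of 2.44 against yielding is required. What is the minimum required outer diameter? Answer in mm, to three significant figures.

d_o = 106 mm

τ_allow = 106/2.44 = 43.44 MPa.
For a hollow shaft τ = 16T/[πd_o³(1−k⁴)] with k = 0.65, so 1−k⁴ = 0.8215.
d_o³ = 16T/[π τ_allow (1−k⁴)] = 16×8350000/(π×43.44×0.8215) = 1.192×10^6 mm³.
d_o = 106.0 mm.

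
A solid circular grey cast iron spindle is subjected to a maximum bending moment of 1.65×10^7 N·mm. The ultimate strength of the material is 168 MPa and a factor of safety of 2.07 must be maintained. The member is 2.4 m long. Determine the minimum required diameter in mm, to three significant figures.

σ_allow = 168/2.07 = 81.16 MPa.
For a solid circular section σ = 32M/(πd³), so d³ = 32M/(π σ_allow) = 32×1.6500×10^7/(π×81.16) = 2.071×10^6 mm³.
d = 127.5 mm.

d = 127 mm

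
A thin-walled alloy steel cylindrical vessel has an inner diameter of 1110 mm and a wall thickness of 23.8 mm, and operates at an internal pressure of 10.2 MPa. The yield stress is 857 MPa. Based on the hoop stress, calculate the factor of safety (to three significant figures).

n = 3.60

σ_h = pD/(2t) = 10.2×1110/(2×23.8) = 237.9 MPa.
n = 857/237.9 = 3.603.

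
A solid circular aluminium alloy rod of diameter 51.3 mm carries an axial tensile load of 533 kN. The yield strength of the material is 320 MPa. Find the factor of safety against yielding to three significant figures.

A = πd²/4 = 2067 mm².
σ = F/A = 533000/2067 = 257.9 MPa.
n = 320/257.9 = 1.241.

n = 1.24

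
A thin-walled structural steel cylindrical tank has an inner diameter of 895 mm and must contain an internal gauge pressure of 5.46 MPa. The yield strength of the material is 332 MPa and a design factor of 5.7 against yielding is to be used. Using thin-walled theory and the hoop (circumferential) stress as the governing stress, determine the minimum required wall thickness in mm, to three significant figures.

t = 41.9 mm

σ_allow = 332/5.7 = 58.25 MPa.
Hoop stress σ_h = pD/(2t), so t = pD/(2σ_allow) = 5.46×895/(2×58.25) = 41.95 mm.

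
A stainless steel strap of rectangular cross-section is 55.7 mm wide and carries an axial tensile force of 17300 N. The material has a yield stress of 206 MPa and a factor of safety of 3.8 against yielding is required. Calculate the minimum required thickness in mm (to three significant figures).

σ_allow = 206/3.8 = 54.21 MPa.
Required area A = F/σ_allow = 17300/54.21 = 319.1 mm².
t = A/w = 319.1/55.7 = 5.729 mm.

t = 5.73 mm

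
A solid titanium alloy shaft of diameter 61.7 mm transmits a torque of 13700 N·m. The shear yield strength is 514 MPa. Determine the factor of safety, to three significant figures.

τ = 16T/(πd³) = 16×1.3700×10^7/(π×61.7³) = 297.1 MPa.
n = τ_limit/τ = 514/297.1 = 1.730.

n = 1.73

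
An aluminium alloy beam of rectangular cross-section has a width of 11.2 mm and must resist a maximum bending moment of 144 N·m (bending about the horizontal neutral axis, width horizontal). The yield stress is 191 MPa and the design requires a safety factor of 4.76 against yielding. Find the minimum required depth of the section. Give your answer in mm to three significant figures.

h = 43.8 mm

σ_allow = 191/4.76 = 40.13 MPa.
For a rectangular section σ = 6M/(bh²), so h² = 6M/(b σ_allow) = 6×144000/(11.2×40.13) = 1923 mm².
h = 43.85 mm.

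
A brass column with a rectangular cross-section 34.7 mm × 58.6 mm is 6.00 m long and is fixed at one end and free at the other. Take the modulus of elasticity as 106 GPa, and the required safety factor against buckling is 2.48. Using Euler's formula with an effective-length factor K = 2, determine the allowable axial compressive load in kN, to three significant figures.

P_allow = 0.598 kN

Buckling occurs about the weak axis: I_min = h·b³/12 = 58.6×34.7³/12 = 204000 mm⁴ (b = 34.7 mm is the smaller dimension).
Effective length L_e = KL = 2×6.00 m = 12000 mm.
Euler critical load P_cr = π²EI/L_e² = π²×106000×204000/12000² = 1482 N.
P_allow = P_cr/n = 1482/2.48 = 597.7 N.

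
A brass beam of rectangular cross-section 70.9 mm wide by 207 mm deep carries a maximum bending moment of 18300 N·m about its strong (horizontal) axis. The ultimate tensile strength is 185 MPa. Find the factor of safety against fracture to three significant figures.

n = 5.12

Section modulus S = bh²/6 = 70.9×207²/6 = 506300 mm³.
σ = M/S = 1.8300×10^7/506300 = 36.14 MPa.
n = 185/36.14 = 5.119.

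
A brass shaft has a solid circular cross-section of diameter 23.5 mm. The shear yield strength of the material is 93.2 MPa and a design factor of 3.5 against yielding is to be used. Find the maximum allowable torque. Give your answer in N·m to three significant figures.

τ_allow = 93.2/3.5 = 26.63 MPa.
For a solid shaft T_allow = τ_allow·πd³/16; πd³/16 = π×23.5³/16 = 2548 mm³.
T_allow = 26.63×2548 = 67850 N·mm = 67.85 N·m.

T_allow = 67.9 N·m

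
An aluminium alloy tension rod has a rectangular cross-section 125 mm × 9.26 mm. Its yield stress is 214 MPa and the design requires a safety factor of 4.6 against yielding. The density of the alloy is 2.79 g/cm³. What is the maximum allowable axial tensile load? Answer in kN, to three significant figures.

σ_allow = 214/4.6 = 46.52 MPa.
A = 125×9.26 = 1158 mm².
F_allow = σ_allow × A = 46.52×1158 = 53850 N.

F_allow = 53.8 kN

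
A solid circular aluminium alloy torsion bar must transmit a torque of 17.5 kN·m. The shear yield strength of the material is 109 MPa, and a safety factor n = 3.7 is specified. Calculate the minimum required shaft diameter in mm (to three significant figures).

Allowable shear stress τ_allow = 109/3.7 = 29.46 MPa.
For a solid shaft τ = 16T/(πd³), so d³ = 16T/(π τ_allow) = 16×1.7500×10^7/(π×29.46) = 3.025×10^6 mm³.
d = (3.025×10^6)^(1/3) = 144.6 mm.

d = 145 mm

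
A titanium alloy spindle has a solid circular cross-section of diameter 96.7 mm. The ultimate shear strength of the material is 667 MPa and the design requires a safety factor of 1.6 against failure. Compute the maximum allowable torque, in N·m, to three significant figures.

τ_allow = 667/1.6 = 416.9 MPa.
For a solid shaft T_allow = τ_allow·πd³/16; πd³/16 = π×96.7³/16 = 177500 mm³.
T_allow = 416.9×177500 = 7.401×10^7 N·mm = 74010 N·m.

T_allow = 74000 N·m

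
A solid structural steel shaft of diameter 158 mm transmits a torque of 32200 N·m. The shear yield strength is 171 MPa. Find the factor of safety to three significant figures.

τ = 16T/(πd³) = 16×3.2200×10^7/(π×158³) = 41.58 MPa.
n = τ_limit/τ = 171/41.58 = 4.113.

n = 4.11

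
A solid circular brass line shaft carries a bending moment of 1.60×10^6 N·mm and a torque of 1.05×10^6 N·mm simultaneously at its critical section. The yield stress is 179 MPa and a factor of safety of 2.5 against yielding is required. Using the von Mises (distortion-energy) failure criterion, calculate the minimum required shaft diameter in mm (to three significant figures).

σ_allow = σ_y/n = 179/2.5 = 71.60 MPa.
For a solid shaft σ_b = 32M/(πd³) and τ = 16T/(πd³), so the von Mises stress is σ' = (16/πd³)·√(4M²+3T²).
√(4M²+3T²) = √(4×(1.600×10^6)² + 3×(1.050×10^6)²) = 3.681×10^6 N·mm.
d³ = 16×3.681×10^6/(π×71.60) = 261800 mm³.
d = 63.97 mm.

d = 64.0 mm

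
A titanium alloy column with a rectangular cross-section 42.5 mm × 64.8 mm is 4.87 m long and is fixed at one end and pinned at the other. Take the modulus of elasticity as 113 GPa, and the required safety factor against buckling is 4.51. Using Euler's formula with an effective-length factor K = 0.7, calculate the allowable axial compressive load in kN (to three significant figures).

P_allow = 8.82 kN

Buckling occurs about the weak axis: I_min = h·b³/12 = 64.8×42.5³/12 = 414500 mm⁴ (b = 42.5 mm is the smaller dimension).
Effective length L_e = KL = 0.7×4.87 m = 3409 mm.
Euler critical load P_cr = π²EI/L_e² = π²×113000×414500/3409² = 39780 N.
P_allow = P_cr/n = 39780/4.51 = 8821 N.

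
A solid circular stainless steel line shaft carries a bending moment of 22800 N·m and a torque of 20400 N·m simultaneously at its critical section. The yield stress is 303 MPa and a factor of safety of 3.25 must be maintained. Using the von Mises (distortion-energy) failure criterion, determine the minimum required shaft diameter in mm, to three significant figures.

d = 147 mm

σ_allow = σ_y/n = 303/3.25 = 93.23 MPa.
For a solid shaft σ_b = 32M/(πd³) and τ = 16T/(πd³), so the von Mises stress is σ' = (16/πd³)·√(4M²+3T²).
√(4M²+3T²) = √(4×(2.280×10^7)² + 3×(2.040×10^7)²) = 5.769×10^7 N·mm.
d³ = 16×5.769×10^7/(π×93.23) = 3.151×10^6 mm³.
d = 146.6 mm.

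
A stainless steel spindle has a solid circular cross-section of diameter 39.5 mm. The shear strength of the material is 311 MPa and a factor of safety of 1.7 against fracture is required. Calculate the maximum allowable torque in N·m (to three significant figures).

T_allow = 2210 N·m

τ_allow = 311/1.7 = 182.9 MPa.
For a solid shaft T_allow = τ_allow·πd³/16; πd³/16 = π×39.5³/16 = 12100 mm³.
T_allow = 182.9×12100 = 2.214×10^6 N·mm = 2214 N·m.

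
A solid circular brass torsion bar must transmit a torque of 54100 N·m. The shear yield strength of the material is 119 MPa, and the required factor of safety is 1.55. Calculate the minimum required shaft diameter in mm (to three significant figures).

Allowable shear stress τ_allow = 119/1.55 = 76.77 MPa.
For a solid shaft τ = 16T/(πd³), so d³ = 16T/(π τ_allow) = 16×5.4100×10^7/(π×76.77) = 3.589×10^6 mm³.
d = (3.589×10^6)^(1/3) = 153.1 mm.

d = 153 mm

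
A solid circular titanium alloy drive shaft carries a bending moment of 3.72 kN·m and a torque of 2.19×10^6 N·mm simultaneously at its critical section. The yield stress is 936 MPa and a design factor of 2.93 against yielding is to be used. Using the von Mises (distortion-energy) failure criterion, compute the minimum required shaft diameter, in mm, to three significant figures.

σ_allow = σ_y/n = 936/2.93 = 319.5 MPa.
For a solid shaft σ_b = 32M/(πd³) and τ = 16T/(πd³), so the von Mises stress is σ' = (16/πd³)·√(4M²+3T²).
√(4M²+3T²) = √(4×(3.720×10^6)² + 3×(2.190×10^6)²) = 8.351×10^6 N·mm.
d³ = 16×8.351×10^6/(π×319.5) = 133100 mm³.
d = 51.06 mm.

d = 51.1 mm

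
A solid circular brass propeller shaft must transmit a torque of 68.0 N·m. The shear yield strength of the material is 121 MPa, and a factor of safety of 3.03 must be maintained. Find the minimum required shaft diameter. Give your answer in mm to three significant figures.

Allowable shear stress τ_allow = 121/3.03 = 39.93 MPa.
For a solid shaft τ = 16T/(πd³), so d³ = 16T/(π τ_allow) = 16×68000/(π×39.93) = 8672 mm³.
d = (8672)^(1/3) = 20.55 mm.

d = 20.5 mm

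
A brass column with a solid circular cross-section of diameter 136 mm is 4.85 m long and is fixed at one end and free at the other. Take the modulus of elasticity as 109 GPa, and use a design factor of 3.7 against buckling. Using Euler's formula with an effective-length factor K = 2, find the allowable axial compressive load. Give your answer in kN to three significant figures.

P_allow = 51.9 kN

I = πd⁴/64 = π×136⁴/64 = 1.679×10^7 mm⁴.
Effective length L_e = KL = 2×4.85 m = 9700 mm.
Euler critical load P_cr = π²EI/L_e² = π²×109000×1.679×10^7/9700² = 192000 N.
P_allow = P_cr/n = 192000/3.7 = 51890 N.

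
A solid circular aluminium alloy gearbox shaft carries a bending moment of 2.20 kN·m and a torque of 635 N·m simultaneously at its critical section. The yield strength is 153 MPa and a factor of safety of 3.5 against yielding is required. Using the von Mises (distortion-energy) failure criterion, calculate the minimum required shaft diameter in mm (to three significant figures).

d = 80.8 mm

σ_allow = σ_y/n = 153/3.5 = 43.71 MPa.
For a solid shaft σ_b = 32M/(πd³) and τ = 16T/(πd³), so the von Mises stress is σ' = (16/πd³)·√(4M²+3T²).
√(4M²+3T²) = √(4×(2.200×10^6)² + 3×(635000)²) = 4.535×10^6 N·mm.
d³ = 16×4.535×10^6/(π×43.71) = 528400 mm³.
d = 80.85 mm.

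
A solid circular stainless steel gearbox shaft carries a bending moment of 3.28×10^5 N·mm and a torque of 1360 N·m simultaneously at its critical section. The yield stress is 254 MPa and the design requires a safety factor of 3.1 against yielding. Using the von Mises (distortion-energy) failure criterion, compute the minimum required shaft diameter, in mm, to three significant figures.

σ_allow = σ_y/n = 254/3.1 = 81.94 MPa.
For a solid shaft σ_b = 32M/(πd³) and τ = 16T/(πd³), so the von Mises stress is σ' = (16/πd³)·√(4M²+3T²).
√(4M²+3T²) = √(4×(328000)² + 3×(1.360×10^6)²) = 2.445×10^6 N·mm.
d³ = 16×2.445×10^6/(π×81.94) = 152000 mm³.
d = 53.37 mm.

d = 53.4 mm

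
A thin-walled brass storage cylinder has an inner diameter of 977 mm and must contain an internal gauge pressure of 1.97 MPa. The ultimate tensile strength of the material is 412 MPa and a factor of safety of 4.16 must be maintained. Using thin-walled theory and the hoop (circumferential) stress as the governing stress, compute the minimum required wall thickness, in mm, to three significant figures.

σ_allow = 412/4.16 = 99.04 MPa.
Hoop stress σ_h = pD/(2t), so t = pD/(2σ_allow) = 1.97×977/(2×99.04) = 9.717 mm.

t = 9.72 mm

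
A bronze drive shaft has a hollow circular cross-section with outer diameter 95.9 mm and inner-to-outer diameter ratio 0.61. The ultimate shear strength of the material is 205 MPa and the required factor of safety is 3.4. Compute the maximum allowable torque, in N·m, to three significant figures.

τ_allow = 205/3.4 = 60.29 MPa.
For a hollow shaft T_allow = τ_allow·πd_o³(1−k⁴)/16 with 1−k⁴ = 0.8615, so πd_o³(1−k⁴)/16 = 149200 mm³.
T_allow = 60.29×149200 = 8.996×10^6 N·mm = 8996 N·m.

T_allow = 9000 N·m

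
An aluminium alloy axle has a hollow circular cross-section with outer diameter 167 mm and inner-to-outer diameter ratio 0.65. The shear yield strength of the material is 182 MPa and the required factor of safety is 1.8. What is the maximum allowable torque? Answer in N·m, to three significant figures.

τ_allow = 182/1.8 = 101.1 MPa.
For a hollow shaft T_allow = τ_allow·πd_o³(1−k⁴)/16 with 1−k⁴ = 0.8215, so πd_o³(1−k⁴)/16 = 751200 mm³.
T_allow = 101.1×751200 = 7.596×10^7 N·mm = 75960 N·m.

T_allow = 76000 N·m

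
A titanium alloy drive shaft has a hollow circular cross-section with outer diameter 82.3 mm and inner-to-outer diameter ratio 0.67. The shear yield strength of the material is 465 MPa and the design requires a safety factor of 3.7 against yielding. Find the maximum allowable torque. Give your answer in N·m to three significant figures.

τ_allow = 465/3.7 = 125.7 MPa.
For a hollow shaft T_allow = τ_allow·πd_o³(1−k⁴)/16 with 1−k⁴ = 0.7985, so πd_o³(1−k⁴)/16 = 87400 mm³.
T_allow = 125.7×87400 = 1.098×10^7 N·mm = 10980 N·m.

T_allow = 11000 N·m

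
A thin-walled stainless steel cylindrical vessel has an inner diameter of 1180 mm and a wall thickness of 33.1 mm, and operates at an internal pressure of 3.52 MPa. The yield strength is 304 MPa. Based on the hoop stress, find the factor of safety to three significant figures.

n = 4.85

σ_h = pD/(2t) = 3.52×1180/(2×33.1) = 62.74 MPa.
n = 304/62.74 = 4.845.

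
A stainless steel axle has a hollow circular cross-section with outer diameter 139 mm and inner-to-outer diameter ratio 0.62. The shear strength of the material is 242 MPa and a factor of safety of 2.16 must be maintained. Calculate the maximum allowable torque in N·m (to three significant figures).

τ_allow = 242/2.16 = 112.0 MPa.
For a hollow shaft T_allow = τ_allow·πd_o³(1−k⁴)/16 with 1−k⁴ = 0.8522, so πd_o³(1−k⁴)/16 = 449400 mm³.
T_allow = 112.0×449400 = 5.035×10^7 N·mm = 50350 N·m.

T_allow = 50300 N·m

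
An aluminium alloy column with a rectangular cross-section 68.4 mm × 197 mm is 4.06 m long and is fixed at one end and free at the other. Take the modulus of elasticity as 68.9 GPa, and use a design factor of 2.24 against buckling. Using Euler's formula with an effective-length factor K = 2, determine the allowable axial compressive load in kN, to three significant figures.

Buckling occurs about the weak axis: I_min = h·b³/12 = 197×68.4³/12 = 5.254×10^6 mm⁴ (b = 68.4 mm is the smaller dimension).
Effective length L_e = KL = 2×4.06 m = 8120 mm.
Euler critical load P_cr = π²EI/L_e² = π²×68900×5.254×10^6/8120² = 54180 N.
P_allow = P_cr/n = 54180/2.24 = 24190 N.

P_allow = 24.2 kN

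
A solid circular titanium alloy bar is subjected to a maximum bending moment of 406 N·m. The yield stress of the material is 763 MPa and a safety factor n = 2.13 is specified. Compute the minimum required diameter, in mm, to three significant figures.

d = 22.6 mm

σ_allow = 763/2.13 = 358.2 MPa.
For a solid circular section σ = 32M/(πd³), so d³ = 32M/(π σ_allow) = 32×406000/(π×358.2) = 11540 mm³.
d = 22.60 mm.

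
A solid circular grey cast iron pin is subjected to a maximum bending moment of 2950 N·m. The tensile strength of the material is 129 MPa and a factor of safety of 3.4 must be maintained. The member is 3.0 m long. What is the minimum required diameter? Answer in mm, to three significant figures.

d = 92.5 mm

σ_allow = 129/3.4 = 37.94 MPa.
For a solid circular section σ = 32M/(πd³), so d³ = 32M/(π σ_allow) = 32×2950000/(π×37.94) = 792000 mm³.
d = 92.52 mm.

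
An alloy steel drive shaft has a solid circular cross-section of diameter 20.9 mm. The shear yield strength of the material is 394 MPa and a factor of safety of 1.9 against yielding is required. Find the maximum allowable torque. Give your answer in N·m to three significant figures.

T_allow = 372 N·m

τ_allow = 394/1.9 = 207.4 MPa.
For a solid shaft T_allow = τ_allow·πd³/16; πd³/16 = π×20.9³/16 = 1793 mm³.
T_allow = 207.4×1793 = 371700 N·mm = 371.7 N·m.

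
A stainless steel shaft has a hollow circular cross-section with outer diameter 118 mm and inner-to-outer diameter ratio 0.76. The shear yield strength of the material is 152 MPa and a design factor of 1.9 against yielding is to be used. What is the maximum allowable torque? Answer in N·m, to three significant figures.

τ_allow = 152/1.9 = 80.00 MPa.
For a hollow shaft T_allow = τ_allow·πd_o³(1−k⁴)/16 with 1−k⁴ = 0.6664, so πd_o³(1−k⁴)/16 = 215000 mm³.
T_allow = 80.00×215000 = 1.720×10^7 N·mm = 17200 N·m.

T_allow = 17200 N·m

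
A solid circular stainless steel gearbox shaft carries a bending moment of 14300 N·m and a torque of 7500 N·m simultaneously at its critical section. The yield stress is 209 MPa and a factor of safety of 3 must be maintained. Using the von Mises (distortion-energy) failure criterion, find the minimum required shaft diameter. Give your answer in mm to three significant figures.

σ_allow = σ_y/n = 209/3 = 69.67 MPa.
For a solid shaft σ_b = 32M/(πd³) and τ = 16T/(πd³), so the von Mises stress is σ' = (16/πd³)·√(4M²+3T²).
√(4M²+3T²) = √(4×(1.430×10^7)² + 3×(7.500×10^6)²) = 3.141×10^7 N·mm.
d³ = 16×3.141×10^7/(π×69.67) = 2.296×10^6 mm³.
d = 131.9 mm.

d = 132 mm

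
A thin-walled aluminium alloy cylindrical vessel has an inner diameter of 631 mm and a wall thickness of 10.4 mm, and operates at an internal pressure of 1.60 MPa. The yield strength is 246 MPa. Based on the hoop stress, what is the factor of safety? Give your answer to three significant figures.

n = 5.07

σ_h = pD/(2t) = 1.60×631/(2×10.4) = 48.54 MPa.
n = 246/48.54 = 5.068.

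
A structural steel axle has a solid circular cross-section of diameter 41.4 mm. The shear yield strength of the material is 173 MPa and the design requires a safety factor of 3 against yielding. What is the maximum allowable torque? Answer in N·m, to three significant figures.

T_allow = 803 N·m

τ_allow = 173/3 = 57.67 MPa.
For a solid shaft T_allow = τ_allow·πd³/16; πd³/16 = π×41.4³/16 = 13930 mm³.
T_allow = 57.67×13930 = 803400 N·mm = 803.4 N·m.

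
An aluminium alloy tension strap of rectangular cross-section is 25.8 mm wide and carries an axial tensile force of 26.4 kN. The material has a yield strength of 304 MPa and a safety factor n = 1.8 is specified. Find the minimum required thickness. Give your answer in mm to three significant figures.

σ_allow = 304/1.8 = 168.9 MPa.
Required area A = F/σ_allow = 26400/168.9 = 156.3 mm².
t = A/w = 156.3/25.8 = 6.059 mm.

t = 6.06 mm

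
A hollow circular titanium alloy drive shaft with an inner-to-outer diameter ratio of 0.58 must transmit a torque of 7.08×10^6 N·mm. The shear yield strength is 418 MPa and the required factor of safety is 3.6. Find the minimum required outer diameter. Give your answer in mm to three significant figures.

d_o = 70.5 mm

τ_allow = 418/3.6 = 116.1 MPa.
For a hollow shaft τ = 16T/[πd_o³(1−k⁴)] with k = 0.58, so 1−k⁴ = 0.8868.
d_o³ = 16T/[π τ_allow (1−k⁴)] = 16×7080000/(π×116.1×0.8868) = 350200 mm³.
d_o = 70.48 mm.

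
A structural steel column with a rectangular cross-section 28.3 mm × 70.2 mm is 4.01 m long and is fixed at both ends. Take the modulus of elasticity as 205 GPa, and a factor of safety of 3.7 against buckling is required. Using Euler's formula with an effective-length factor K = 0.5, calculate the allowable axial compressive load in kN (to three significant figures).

P_allow = 18.0 kN

Buckling occurs about the weak axis: I_min = h·b³/12 = 70.2×28.3³/12 = 132600 mm⁴ (b = 28.3 mm is the smaller dimension).
Effective length L_e = KL = 0.5×4.01 m = 2005 mm.
Euler critical load P_cr = π²EI/L_e² = π²×205000×132600/2005² = 66730 N.
P_allow = P_cr/n = 66730/3.7 = 18040 N.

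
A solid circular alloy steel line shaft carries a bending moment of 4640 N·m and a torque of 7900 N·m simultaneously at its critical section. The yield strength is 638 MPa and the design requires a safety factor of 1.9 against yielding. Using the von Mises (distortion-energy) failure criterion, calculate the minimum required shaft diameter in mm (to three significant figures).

d = 63.1 mm

σ_allow = σ_y/n = 638/1.9 = 335.8 MPa.
For a solid shaft σ_b = 32M/(πd³) and τ = 16T/(πd³), so the von Mises stress is σ' = (16/πd³)·√(4M²+3T²).
√(4M²+3T²) = √(4×(4.640×10^6)² + 3×(7.900×10^6)²) = 1.653×10^7 N·mm.
d³ = 16×1.653×10^7/(π×335.8) = 250800 mm³.
d = 63.06 mm.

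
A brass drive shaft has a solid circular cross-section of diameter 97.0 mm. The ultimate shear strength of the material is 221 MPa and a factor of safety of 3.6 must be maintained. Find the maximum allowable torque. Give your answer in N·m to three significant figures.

T_allow = 11000 N·m

τ_allow = 221/3.6 = 61.39 MPa.
For a solid shaft T_allow = τ_allow·πd³/16; πd³/16 = π×97.0³/16 = 179200 mm³.
T_allow = 61.39×179200 = 1.100×10^7 N·mm = 11000 N·m.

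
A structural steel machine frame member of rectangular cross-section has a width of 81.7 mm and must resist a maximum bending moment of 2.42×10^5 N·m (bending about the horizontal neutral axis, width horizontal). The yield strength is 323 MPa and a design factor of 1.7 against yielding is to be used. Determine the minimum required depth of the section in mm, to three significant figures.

h = 306 mm

σ_allow = 323/1.7 = 190.0 MPa.
For a rectangular section σ = 6M/(bh²), so h² = 6M/(b σ_allow) = 6×2.4200×10^8/(81.7×190.0) = 93540 mm².
h = 305.8 mm.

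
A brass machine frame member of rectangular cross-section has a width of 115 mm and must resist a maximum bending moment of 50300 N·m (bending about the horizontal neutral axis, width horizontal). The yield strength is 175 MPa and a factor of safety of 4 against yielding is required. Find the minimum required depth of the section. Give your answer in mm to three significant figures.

σ_allow = 175/4 = 43.75 MPa.
For a rectangular section σ = 6M/(bh²), so h² = 6M/(b σ_allow) = 6×5.0300×10^7/(115×43.75) = 59990 mm².
h = 244.9 mm.

h = 245 mm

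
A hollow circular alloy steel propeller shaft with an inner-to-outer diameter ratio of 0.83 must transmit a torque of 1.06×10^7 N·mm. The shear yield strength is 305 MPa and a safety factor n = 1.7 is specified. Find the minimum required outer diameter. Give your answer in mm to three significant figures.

τ_allow = 305/1.7 = 179.4 MPa.
For a hollow shaft τ = 16T/[πd_o³(1−k⁴)] with k = 0.83, so 1−k⁴ = 0.5254.
d_o³ = 16T/[π τ_allow (1−k⁴)] = 16×1.0600×10^7/(π×179.4×0.5254) = 572700 mm³.
d_o = 83.04 mm.

d_o = 83.0 mm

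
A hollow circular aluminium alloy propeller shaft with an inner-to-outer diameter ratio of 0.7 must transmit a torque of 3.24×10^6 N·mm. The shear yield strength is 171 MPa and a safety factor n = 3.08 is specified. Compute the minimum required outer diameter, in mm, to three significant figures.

d_o = 73.1 mm

τ_allow = 171/3.08 = 55.52 MPa.
For a hollow shaft τ = 16T/[πd_o³(1−k⁴)] with k = 0.7, so 1−k⁴ = 0.7599.
d_o³ = 16T/[π τ_allow (1−k⁴)] = 16×3240000/(π×55.52×0.7599) = 391100 mm³.
d_o = 73.13 mm.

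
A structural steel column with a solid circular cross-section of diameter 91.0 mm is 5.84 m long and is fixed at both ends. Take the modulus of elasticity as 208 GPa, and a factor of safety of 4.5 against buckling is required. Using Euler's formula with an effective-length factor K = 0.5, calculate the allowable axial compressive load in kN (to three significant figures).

P_allow = 180 kN

I = πd⁴/64 = π×91.0⁴/64 = 3.366×10^6 mm⁴.
Effective length L_e = KL = 0.5×5.84 m = 2920 mm.
Euler critical load P_cr = π²EI/L_e² = π²×208000×3.366×10^6/2920² = 810500 N.
P_allow = P_cr/n = 810500/4.5 = 180100 N.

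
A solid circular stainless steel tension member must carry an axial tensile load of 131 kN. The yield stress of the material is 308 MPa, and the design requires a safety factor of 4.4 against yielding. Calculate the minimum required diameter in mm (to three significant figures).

Allowable stress σ_allow = 308/4.4 = 70.00 MPa.
Required area A = F/σ_allow = 131000/70.00 = 1871 mm².
A = πd²/4 → d = √(4A/π) = 48.81 mm.

d = 48.8 mm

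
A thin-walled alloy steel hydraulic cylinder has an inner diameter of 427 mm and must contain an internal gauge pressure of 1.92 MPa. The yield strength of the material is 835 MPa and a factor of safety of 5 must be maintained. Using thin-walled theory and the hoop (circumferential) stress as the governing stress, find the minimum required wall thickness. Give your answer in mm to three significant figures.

σ_allow = 835/5 = 167.0 MPa.
Hoop stress σ_h = pD/(2t), so t = pD/(2σ_allow) = 1.92×427/(2×167.0) = 2.455 mm.

t = 2.45 mm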